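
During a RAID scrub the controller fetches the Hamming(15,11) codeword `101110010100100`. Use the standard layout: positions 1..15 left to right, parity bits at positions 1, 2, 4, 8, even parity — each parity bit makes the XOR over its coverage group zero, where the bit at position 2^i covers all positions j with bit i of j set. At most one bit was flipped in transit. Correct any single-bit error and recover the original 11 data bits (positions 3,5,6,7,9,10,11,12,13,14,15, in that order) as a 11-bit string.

11000101100

s1: b1⊕b3⊕b5⊕b7⊕b9⊕b11⊕b13⊕b15 = 1⊕1⊕1⊕0⊕0⊕0⊕1⊕0 = 0
s2: b2⊕b3⊕b6⊕b7⊕b10⊕b11⊕b14⊕b15 = 0⊕1⊕0⊕0⊕1⊕0⊕0⊕0 = 0
s4: b4⊕b5⊕b6⊕b7⊕b12⊕b13⊕b14⊕b15 = 1⊕1⊕0⊕0⊕0⊕1⊕0⊕0 = 1
s8: b8⊕b9⊕b10⊕b11⊕b12⊕b13⊕b14⊕b15 = 1⊕0⊕1⊕0⊕0⊕1⊕0⊕0 = 1
Syndrome (s8...s1) = 1100 → position 12.
Flip bit 12: corrected codeword = 101110010101100
Data bits at positions 3,5,6,7,9,10,11,12,13,14,15: 11000101100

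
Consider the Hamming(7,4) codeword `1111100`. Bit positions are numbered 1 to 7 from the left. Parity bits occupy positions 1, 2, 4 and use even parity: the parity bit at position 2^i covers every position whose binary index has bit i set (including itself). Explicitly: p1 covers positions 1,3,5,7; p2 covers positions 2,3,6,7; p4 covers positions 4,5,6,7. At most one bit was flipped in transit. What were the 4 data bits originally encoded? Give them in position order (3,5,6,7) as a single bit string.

s1: b1⊕b3⊕b5⊕b7 = 1⊕1⊕1⊕0 = 1
s2: b2⊕b3⊕b6⊕b7 = 1⊕1⊕0⊕0 = 0
s4: b4⊕b5⊕b6⊕b7 = 1⊕1⊕0⊕0 = 0
Syndrome (s4...s1) = 001 → position 1.
Flip bit 1: corrected codeword = 0111100
Data bits at positions 3,5,6,7: 1100

1100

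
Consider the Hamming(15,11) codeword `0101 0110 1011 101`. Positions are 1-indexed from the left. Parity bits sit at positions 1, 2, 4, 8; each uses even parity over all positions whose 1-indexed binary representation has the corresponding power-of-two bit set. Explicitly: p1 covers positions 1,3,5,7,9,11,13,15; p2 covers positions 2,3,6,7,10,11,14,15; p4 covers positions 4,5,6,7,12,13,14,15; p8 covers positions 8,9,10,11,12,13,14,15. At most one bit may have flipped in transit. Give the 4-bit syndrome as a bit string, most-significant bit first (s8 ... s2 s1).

1011

s1: b1⊕b3⊕b5⊕b7⊕b9⊕b11⊕b13⊕b15 = 0⊕0⊕0⊕1⊕1⊕1⊕1⊕1 = 1
s2: b2⊕b3⊕b6⊕b7⊕b10⊕b11⊕b14⊕b15 = 1⊕0⊕1⊕1⊕0⊕1⊕0⊕1 = 1
s4: b4⊕b5⊕b6⊕b7⊕b12⊕b13⊕b14⊕b15 = 1⊕0⊕1⊕1⊕1⊕1⊕0⊕1 = 0
s8: b8⊕b9⊕b10⊕b11⊕b12⊕b13⊕b14⊕b15 = 0⊕1⊕0⊕1⊕1⊕1⊕0⊕1 = 1
Syndrome (s8...s1) = 1011 → position 11.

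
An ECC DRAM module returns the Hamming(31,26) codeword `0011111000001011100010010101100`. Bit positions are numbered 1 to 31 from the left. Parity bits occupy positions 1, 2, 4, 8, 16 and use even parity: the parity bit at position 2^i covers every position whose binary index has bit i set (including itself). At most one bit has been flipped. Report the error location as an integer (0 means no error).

22

s1: b1⊕b3⊕b5⊕b7⊕b9⊕b11⊕b13⊕b15⊕b17⊕b19⊕b21⊕b23⊕b25⊕b27⊕b29⊕b31 = 0⊕1⊕1⊕1⊕0⊕0⊕1⊕1⊕1⊕0⊕1⊕0⊕0⊕0⊕1⊕0 = 0
s2: b2⊕b3⊕b6⊕b7⊕b10⊕b11⊕b14⊕b15⊕b18⊕b19⊕b22⊕b23⊕b26⊕b27⊕b30⊕b31 = 0⊕1⊕1⊕1⊕0⊕0⊕0⊕1⊕0⊕0⊕0⊕0⊕1⊕0⊕0⊕0 = 1
s4: b4⊕b5⊕b6⊕b7⊕b12⊕b13⊕b14⊕b15⊕b20⊕b21⊕b22⊕b23⊕b28⊕b29⊕b30⊕b31 = 1⊕1⊕1⊕1⊕0⊕1⊕0⊕1⊕0⊕1⊕0⊕0⊕1⊕1⊕0⊕0 = 1
s8: b8⊕b9⊕b10⊕b11⊕b12⊕b13⊕b14⊕b15⊕b24⊕b25⊕b26⊕b27⊕b28⊕b29⊕b30⊕b31 = 0⊕0⊕0⊕0⊕0⊕1⊕0⊕1⊕1⊕0⊕1⊕0⊕1⊕1⊕0⊕0 = 0
s16: b16⊕b17⊕b18⊕b19⊕b20⊕b21⊕b22⊕b23⊕b24⊕b25⊕b26⊕b27⊕b28⊕b29⊕b30⊕b31 = 1⊕1⊕0⊕0⊕0⊕1⊕0⊕0⊕1⊕0⊕1⊕0⊕1⊕1⊕0⊕0 = 1
Syndrome (s16...s1) = 10110 → position 22.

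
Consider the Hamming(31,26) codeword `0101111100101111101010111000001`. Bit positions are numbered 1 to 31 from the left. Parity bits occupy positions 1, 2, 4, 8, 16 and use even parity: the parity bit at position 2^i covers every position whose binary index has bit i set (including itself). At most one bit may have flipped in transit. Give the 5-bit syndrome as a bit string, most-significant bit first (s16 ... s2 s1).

00011

s1: b1⊕b3⊕b5⊕b7⊕b9⊕b11⊕b13⊕b15⊕b17⊕b19⊕b21⊕b23⊕b25⊕b27⊕b29⊕b31 = 0⊕0⊕1⊕1⊕0⊕1⊕1⊕1⊕1⊕1⊕1⊕1⊕1⊕0⊕0⊕1 = 1
s2: b2⊕b3⊕b6⊕b7⊕b10⊕b11⊕b14⊕b15⊕b18⊕b19⊕b22⊕b23⊕b26⊕b27⊕b30⊕b31 = 1⊕0⊕1⊕1⊕0⊕1⊕1⊕1⊕0⊕1⊕0⊕1⊕0⊕0⊕0⊕1 = 1
s4: b4⊕b5⊕b6⊕b7⊕b12⊕b13⊕b14⊕b15⊕b20⊕b21⊕b22⊕b23⊕b28⊕b29⊕b30⊕b31 = 1⊕1⊕1⊕1⊕0⊕1⊕1⊕1⊕0⊕1⊕0⊕1⊕0⊕0⊕0⊕1 = 0
s8: b8⊕b9⊕b10⊕b11⊕b12⊕b13⊕b14⊕b15⊕b24⊕b25⊕b26⊕b27⊕b28⊕b29⊕b30⊕b31 = 1⊕0⊕0⊕1⊕0⊕1⊕1⊕1⊕1⊕1⊕0⊕0⊕0⊕0⊕0⊕1 = 0
s16: b16⊕b17⊕b18⊕b19⊕b20⊕b21⊕b22⊕b23⊕b24⊕b25⊕b26⊕b27⊕b28⊕b29⊕b30⊕b31 = 1⊕1⊕0⊕1⊕0⊕1⊕0⊕1⊕1⊕1⊕0⊕0⊕0⊕0⊕0⊕1 = 0
Syndrome (s16...s1) = 00011 → position 3.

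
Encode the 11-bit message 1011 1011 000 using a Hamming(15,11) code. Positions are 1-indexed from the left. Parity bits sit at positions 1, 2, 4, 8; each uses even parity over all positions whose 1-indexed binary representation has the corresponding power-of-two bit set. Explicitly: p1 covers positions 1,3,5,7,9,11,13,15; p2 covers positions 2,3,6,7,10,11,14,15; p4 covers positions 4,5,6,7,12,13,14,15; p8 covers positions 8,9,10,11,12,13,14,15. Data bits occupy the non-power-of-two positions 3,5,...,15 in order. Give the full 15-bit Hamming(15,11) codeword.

Place data bits at non-power-of-two positions: b3=1, b5=0, b6=1, b7=1, b9=1, b10=0, b11=1, b12=1, b13=0, b14=0, b15=0.
p1 = XOR of data positions {3,5,7,9,11,13,15} = 1⊕0⊕1⊕1⊕1⊕0⊕0 = 0
p2 = XOR of data positions {3,6,7,10,11,14,15} = 1⊕1⊕1⊕0⊕1⊕0⊕0 = 0
p4 = XOR of data positions {5,6,7,12,13,14,15} = 0⊕1⊕1⊕1⊕0⊕0⊕0 = 1
p8 = XOR of data positions {9,10,11,12,13,14,15} = 1⊕0⊕1⊕1⊕0⊕0⊕0 = 1
Codeword b1..b15 = 001101111011000

001101111011000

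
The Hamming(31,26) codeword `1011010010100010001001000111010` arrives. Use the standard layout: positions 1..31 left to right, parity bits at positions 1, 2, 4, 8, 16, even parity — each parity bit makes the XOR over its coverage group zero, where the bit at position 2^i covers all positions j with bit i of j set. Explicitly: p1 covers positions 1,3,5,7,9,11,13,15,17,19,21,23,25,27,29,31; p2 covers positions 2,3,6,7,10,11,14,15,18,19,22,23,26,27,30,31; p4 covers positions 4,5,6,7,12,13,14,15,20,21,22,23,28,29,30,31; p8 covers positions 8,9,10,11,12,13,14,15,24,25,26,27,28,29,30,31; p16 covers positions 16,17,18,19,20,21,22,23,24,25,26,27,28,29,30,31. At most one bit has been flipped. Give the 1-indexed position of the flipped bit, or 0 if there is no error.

s1: b1⊕b3⊕b5⊕b7⊕b9⊕b11⊕b13⊕b15⊕b17⊕b19⊕b21⊕b23⊕b25⊕b27⊕b29⊕b31 = 1⊕1⊕0⊕0⊕1⊕1⊕0⊕1⊕0⊕1⊕0⊕0⊕0⊕1⊕0⊕0 = 1
s2: b2⊕b3⊕b6⊕b7⊕b10⊕b11⊕b14⊕b15⊕b18⊕b19⊕b22⊕b23⊕b26⊕b27⊕b30⊕b31 = 0⊕1⊕1⊕0⊕0⊕1⊕0⊕1⊕0⊕1⊕1⊕0⊕1⊕1⊕1⊕0 = 1
s4: b4⊕b5⊕b6⊕b7⊕b12⊕b13⊕b14⊕b15⊕b20⊕b21⊕b22⊕b23⊕b28⊕b29⊕b30⊕b31 = 1⊕0⊕1⊕0⊕0⊕0⊕0⊕1⊕0⊕0⊕1⊕0⊕1⊕0⊕1⊕0 = 0
s8: b8⊕b9⊕b10⊕b11⊕b12⊕b13⊕b14⊕b15⊕b24⊕b25⊕b26⊕b27⊕b28⊕b29⊕b30⊕b31 = 0⊕1⊕0⊕1⊕0⊕0⊕0⊕1⊕0⊕0⊕1⊕1⊕1⊕0⊕1⊕0 = 1
s16: b16⊕b17⊕b18⊕b19⊕b20⊕b21⊕b22⊕b23⊕b24⊕b25⊕b26⊕b27⊕b28⊕b29⊕b30⊕b31 = 0⊕0⊕0⊕1⊕0⊕0⊕1⊕0⊕0⊕0⊕1⊕1⊕1⊕0⊕1⊕0 = 0
Syndrome (s16...s1) = 01011 → position 11.

11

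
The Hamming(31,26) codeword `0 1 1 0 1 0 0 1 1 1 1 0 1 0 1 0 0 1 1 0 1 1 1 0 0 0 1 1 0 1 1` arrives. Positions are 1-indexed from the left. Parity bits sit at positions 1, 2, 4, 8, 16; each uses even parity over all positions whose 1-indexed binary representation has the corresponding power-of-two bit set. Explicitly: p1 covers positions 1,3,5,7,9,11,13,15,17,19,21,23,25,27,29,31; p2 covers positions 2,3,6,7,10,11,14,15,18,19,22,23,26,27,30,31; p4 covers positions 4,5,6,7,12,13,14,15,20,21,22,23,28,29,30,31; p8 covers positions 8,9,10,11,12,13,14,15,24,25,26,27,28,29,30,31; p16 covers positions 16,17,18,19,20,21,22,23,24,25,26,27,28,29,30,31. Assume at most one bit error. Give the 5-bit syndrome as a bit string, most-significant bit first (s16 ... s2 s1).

s1: b1⊕b3⊕b5⊕b7⊕b9⊕b11⊕b13⊕b15⊕b17⊕b19⊕b21⊕b23⊕b25⊕b27⊕b29⊕b31 = 0⊕1⊕1⊕0⊕1⊕1⊕1⊕1⊕0⊕1⊕1⊕1⊕0⊕1⊕0⊕1 = 1
s2: b2⊕b3⊕b6⊕b7⊕b10⊕b11⊕b14⊕b15⊕b18⊕b19⊕b22⊕b23⊕b26⊕b27⊕b30⊕b31 = 1⊕1⊕0⊕0⊕1⊕1⊕0⊕1⊕1⊕1⊕1⊕1⊕0⊕1⊕1⊕1 = 0
s4: b4⊕b5⊕b6⊕b7⊕b12⊕b13⊕b14⊕b15⊕b20⊕b21⊕b22⊕b23⊕b28⊕b29⊕b30⊕b31 = 0⊕1⊕0⊕0⊕0⊕1⊕0⊕1⊕0⊕1⊕1⊕1⊕1⊕0⊕1⊕1 = 1
s8: b8⊕b9⊕b10⊕b11⊕b12⊕b13⊕b14⊕b15⊕b24⊕b25⊕b26⊕b27⊕b28⊕b29⊕b30⊕b31 = 1⊕1⊕1⊕1⊕0⊕1⊕0⊕1⊕0⊕0⊕0⊕1⊕1⊕0⊕1⊕1 = 0
s16: b16⊕b17⊕b18⊕b19⊕b20⊕b21⊕b22⊕b23⊕b24⊕b25⊕b26⊕b27⊕b28⊕b29⊕b30⊕b31 = 0⊕0⊕1⊕1⊕0⊕1⊕1⊕1⊕0⊕0⊕0⊕1⊕1⊕0⊕1⊕1 = 1
Syndrome (s16...s1) = 10101 → position 21.

10101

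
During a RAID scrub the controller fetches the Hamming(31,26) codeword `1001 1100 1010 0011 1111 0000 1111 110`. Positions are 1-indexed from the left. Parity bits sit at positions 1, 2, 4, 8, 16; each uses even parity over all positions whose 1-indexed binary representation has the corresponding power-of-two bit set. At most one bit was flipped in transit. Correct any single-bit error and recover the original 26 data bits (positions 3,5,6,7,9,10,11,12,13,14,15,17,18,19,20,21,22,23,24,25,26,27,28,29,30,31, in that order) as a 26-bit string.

s1: b1⊕b3⊕b5⊕b7⊕b9⊕b11⊕b13⊕b15⊕b17⊕b19⊕b21⊕b23⊕b25⊕b27⊕b29⊕b31 = 1⊕0⊕1⊕0⊕1⊕1⊕0⊕1⊕1⊕1⊕0⊕0⊕1⊕1⊕1⊕0 = 0
s2: b2⊕b3⊕b6⊕b7⊕b10⊕b11⊕b14⊕b15⊕b18⊕b19⊕b22⊕b23⊕b26⊕b27⊕b30⊕b31 = 0⊕0⊕1⊕0⊕0⊕1⊕0⊕1⊕1⊕1⊕0⊕0⊕1⊕1⊕1⊕0 = 0
s4: b4⊕b5⊕b6⊕b7⊕b12⊕b13⊕b14⊕b15⊕b20⊕b21⊕b22⊕b23⊕b28⊕b29⊕b30⊕b31 = 1⊕1⊕1⊕0⊕0⊕0⊕0⊕1⊕1⊕0⊕0⊕0⊕1⊕1⊕1⊕0 = 0
s8: b8⊕b9⊕b10⊕b11⊕b12⊕b13⊕b14⊕b15⊕b24⊕b25⊕b26⊕b27⊕b28⊕b29⊕b30⊕b31 = 0⊕1⊕0⊕1⊕0⊕0⊕0⊕1⊕0⊕1⊕1⊕1⊕1⊕1⊕1⊕0 = 1
s16: b16⊕b17⊕b18⊕b19⊕b20⊕b21⊕b22⊕b23⊕b24⊕b25⊕b26⊕b27⊕b28⊕b29⊕b30⊕b31 = 1⊕1⊕1⊕1⊕1⊕0⊕0⊕0⊕0⊕1⊕1⊕1⊕1⊕1⊕1⊕0 = 1
Syndrome (s16...s1) = 11000 → position 24.
Flip bit 24: corrected codeword = 1001110010100011111100011111110
Data bits at positions 3,5,6,7,9,10,11,12,13,14,15,17,18,19,20,21,22,23,24,25,26,27,28,29,30,31: 01101010001111100011111110

01101010001111100011111110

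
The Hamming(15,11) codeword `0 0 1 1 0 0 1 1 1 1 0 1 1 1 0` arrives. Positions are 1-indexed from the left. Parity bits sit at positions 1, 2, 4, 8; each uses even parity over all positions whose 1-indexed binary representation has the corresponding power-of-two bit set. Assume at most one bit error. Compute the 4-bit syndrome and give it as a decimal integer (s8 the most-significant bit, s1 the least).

s1: b1⊕b3⊕b5⊕b7⊕b9⊕b11⊕b13⊕b15 = 0⊕1⊕0⊕1⊕1⊕0⊕1⊕0 = 0
s2: b2⊕b3⊕b6⊕b7⊕b10⊕b11⊕b14⊕b15 = 0⊕1⊕0⊕1⊕1⊕0⊕1⊕0 = 0
s4: b4⊕b5⊕b6⊕b7⊕b12⊕b13⊕b14⊕b15 = 1⊕0⊕0⊕1⊕1⊕1⊕1⊕0 = 1
s8: b8⊕b9⊕b10⊕b11⊕b12⊕b13⊕b14⊕b15 = 1⊕1⊕1⊕0⊕1⊕1⊕1⊕0 = 0
Syndrome (s8...s1) = 0100 → position 4.

4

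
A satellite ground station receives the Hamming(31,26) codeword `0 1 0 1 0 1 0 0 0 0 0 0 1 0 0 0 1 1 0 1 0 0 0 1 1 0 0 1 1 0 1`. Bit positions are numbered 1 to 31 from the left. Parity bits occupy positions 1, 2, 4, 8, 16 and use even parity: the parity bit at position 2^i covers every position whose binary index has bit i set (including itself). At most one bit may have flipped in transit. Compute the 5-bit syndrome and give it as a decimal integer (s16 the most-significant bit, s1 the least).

5

s1: b1⊕b3⊕b5⊕b7⊕b9⊕b11⊕b13⊕b15⊕b17⊕b19⊕b21⊕b23⊕b25⊕b27⊕b29⊕b31 = 0⊕0⊕0⊕0⊕0⊕0⊕1⊕0⊕1⊕0⊕0⊕0⊕1⊕0⊕1⊕1 = 1
s2: b2⊕b3⊕b6⊕b7⊕b10⊕b11⊕b14⊕b15⊕b18⊕b19⊕b22⊕b23⊕b26⊕b27⊕b30⊕b31 = 1⊕0⊕1⊕0⊕0⊕0⊕0⊕0⊕1⊕0⊕0⊕0⊕0⊕0⊕0⊕1 = 0
s4: b4⊕b5⊕b6⊕b7⊕b12⊕b13⊕b14⊕b15⊕b20⊕b21⊕b22⊕b23⊕b28⊕b29⊕b30⊕b31 = 1⊕0⊕1⊕0⊕0⊕1⊕0⊕0⊕1⊕0⊕0⊕0⊕1⊕1⊕0⊕1 = 1
s8: b8⊕b9⊕b10⊕b11⊕b12⊕b13⊕b14⊕b15⊕b24⊕b25⊕b26⊕b27⊕b28⊕b29⊕b30⊕b31 = 0⊕0⊕0⊕0⊕0⊕1⊕0⊕0⊕1⊕1⊕0⊕0⊕1⊕1⊕0⊕1 = 0
s16: b16⊕b17⊕b18⊕b19⊕b20⊕b21⊕b22⊕b23⊕b24⊕b25⊕b26⊕b27⊕b28⊕b29⊕b30⊕b31 = 0⊕1⊕1⊕0⊕1⊕0⊕0⊕0⊕1⊕1⊕0⊕0⊕1⊕1⊕0⊕1 = 0
Syndrome (s16...s1) = 00101 → position 5.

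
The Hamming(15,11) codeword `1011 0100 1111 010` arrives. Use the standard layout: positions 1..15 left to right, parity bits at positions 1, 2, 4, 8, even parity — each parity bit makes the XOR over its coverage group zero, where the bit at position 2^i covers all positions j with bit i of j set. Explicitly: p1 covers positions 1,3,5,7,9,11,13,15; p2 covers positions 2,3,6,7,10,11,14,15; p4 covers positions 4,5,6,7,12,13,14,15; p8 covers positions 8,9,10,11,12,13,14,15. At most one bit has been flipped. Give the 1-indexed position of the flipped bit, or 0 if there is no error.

s1: b1⊕b3⊕b5⊕b7⊕b9⊕b11⊕b13⊕b15 = 1⊕1⊕0⊕0⊕1⊕1⊕0⊕0 = 0
s2: b2⊕b3⊕b6⊕b7⊕b10⊕b11⊕b14⊕b15 = 0⊕1⊕1⊕0⊕1⊕1⊕1⊕0 = 1
s4: b4⊕b5⊕b6⊕b7⊕b12⊕b13⊕b14⊕b15 = 1⊕0⊕1⊕0⊕1⊕0⊕1⊕0 = 0
s8: b8⊕b9⊕b10⊕b11⊕b12⊕b13⊕b14⊕b15 = 0⊕1⊕1⊕1⊕1⊕0⊕1⊕0 = 1
Syndrome (s8...s1) = 1010 → position 10.

10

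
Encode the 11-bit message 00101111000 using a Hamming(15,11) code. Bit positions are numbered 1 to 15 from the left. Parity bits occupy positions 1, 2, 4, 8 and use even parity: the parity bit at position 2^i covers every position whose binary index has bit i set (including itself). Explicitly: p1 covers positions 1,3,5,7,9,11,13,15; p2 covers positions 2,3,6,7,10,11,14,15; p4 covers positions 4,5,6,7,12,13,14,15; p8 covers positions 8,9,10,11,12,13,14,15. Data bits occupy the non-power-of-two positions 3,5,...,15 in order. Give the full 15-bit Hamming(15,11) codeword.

010001001111000

Place data bits at non-power-of-two positions: b3=0, b5=0, b6=1, b7=0, b9=1, b10=1, b11=1, b12=1, b13=0, b14=0, b15=0.
p1 = XOR of data positions {3,5,7,9,11,13,15} = 0⊕0⊕0⊕1⊕1⊕0⊕0 = 0
p2 = XOR of data positions {3,6,7,10,11,14,15} = 0⊕1⊕0⊕1⊕1⊕0⊕0 = 1
p4 = XOR of data positions {5,6,7,12,13,14,15} = 0⊕1⊕0⊕1⊕0⊕0⊕0 = 0
p8 = XOR of data positions {9,10,11,12,13,14,15} = 1⊕1⊕1⊕1⊕0⊕0⊕0 = 0
Codeword b1..b15 = 010001001111000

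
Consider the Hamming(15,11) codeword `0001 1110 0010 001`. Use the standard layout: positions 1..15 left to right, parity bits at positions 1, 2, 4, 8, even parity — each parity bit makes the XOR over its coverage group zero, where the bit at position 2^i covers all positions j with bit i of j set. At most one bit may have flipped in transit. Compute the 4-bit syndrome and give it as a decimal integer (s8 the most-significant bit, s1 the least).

4

s1: b1⊕b3⊕b5⊕b7⊕b9⊕b11⊕b13⊕b15 = 0⊕0⊕1⊕1⊕0⊕1⊕0⊕1 = 0
s2: b2⊕b3⊕b6⊕b7⊕b10⊕b11⊕b14⊕b15 = 0⊕0⊕1⊕1⊕0⊕1⊕0⊕1 = 0
s4: b4⊕b5⊕b6⊕b7⊕b12⊕b13⊕b14⊕b15 = 1⊕1⊕1⊕1⊕0⊕0⊕0⊕1 = 1
s8: b8⊕b9⊕b10⊕b11⊕b12⊕b13⊕b14⊕b15 = 0⊕0⊕0⊕1⊕0⊕0⊕0⊕1 = 0
Syndrome (s8...s1) = 0100 → position 4.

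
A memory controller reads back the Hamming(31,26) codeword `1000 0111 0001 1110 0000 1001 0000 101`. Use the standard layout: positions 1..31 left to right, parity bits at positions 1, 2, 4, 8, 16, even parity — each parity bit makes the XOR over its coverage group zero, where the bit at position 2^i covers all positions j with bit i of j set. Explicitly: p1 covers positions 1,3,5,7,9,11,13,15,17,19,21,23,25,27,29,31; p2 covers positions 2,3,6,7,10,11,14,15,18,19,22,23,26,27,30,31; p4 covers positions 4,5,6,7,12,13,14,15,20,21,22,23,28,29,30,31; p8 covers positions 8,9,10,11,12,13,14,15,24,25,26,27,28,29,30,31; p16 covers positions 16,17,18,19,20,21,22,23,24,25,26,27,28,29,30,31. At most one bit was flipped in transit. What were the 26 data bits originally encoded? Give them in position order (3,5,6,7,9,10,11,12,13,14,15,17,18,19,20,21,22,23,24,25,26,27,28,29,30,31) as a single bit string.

00100001111000010010000101

s1: b1⊕b3⊕b5⊕b7⊕b9⊕b11⊕b13⊕b15⊕b17⊕b19⊕b21⊕b23⊕b25⊕b27⊕b29⊕b31 = 1⊕0⊕0⊕1⊕0⊕0⊕1⊕1⊕0⊕0⊕1⊕0⊕0⊕0⊕1⊕1 = 1
s2: b2⊕b3⊕b6⊕b7⊕b10⊕b11⊕b14⊕b15⊕b18⊕b19⊕b22⊕b23⊕b26⊕b27⊕b30⊕b31 = 0⊕0⊕1⊕1⊕0⊕0⊕1⊕1⊕0⊕0⊕0⊕0⊕0⊕0⊕0⊕1 = 1
s4: b4⊕b5⊕b6⊕b7⊕b12⊕b13⊕b14⊕b15⊕b20⊕b21⊕b22⊕b23⊕b28⊕b29⊕b30⊕b31 = 0⊕0⊕1⊕1⊕1⊕1⊕1⊕1⊕0⊕1⊕0⊕0⊕0⊕1⊕0⊕1 = 1
s8: b8⊕b9⊕b10⊕b11⊕b12⊕b13⊕b14⊕b15⊕b24⊕b25⊕b26⊕b27⊕b28⊕b29⊕b30⊕b31 = 1⊕0⊕0⊕0⊕1⊕1⊕1⊕1⊕1⊕0⊕0⊕0⊕0⊕1⊕0⊕1 = 0
s16: b16⊕b17⊕b18⊕b19⊕b20⊕b21⊕b22⊕b23⊕b24⊕b25⊕b26⊕b27⊕b28⊕b29⊕b30⊕b31 = 0⊕0⊕0⊕0⊕0⊕1⊕0⊕0⊕1⊕0⊕0⊕0⊕0⊕1⊕0⊕1 = 0
Syndrome (s16...s1) = 00111 → position 7.
Flip bit 7: corrected codeword = 1000010100011110000010010000101
Data bits at positions 3,5,6,7,9,10,11,12,13,14,15,17,18,19,20,21,22,23,24,25,26,27,28,29,30,31: 00100001111000010010000101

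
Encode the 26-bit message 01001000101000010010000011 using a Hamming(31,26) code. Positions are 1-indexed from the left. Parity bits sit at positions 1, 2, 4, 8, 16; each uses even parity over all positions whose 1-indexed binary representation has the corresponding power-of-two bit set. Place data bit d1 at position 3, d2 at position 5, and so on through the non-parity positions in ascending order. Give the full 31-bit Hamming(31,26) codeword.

0100100010001010000010010000011

Place data bits at non-power-of-two positions: b3=0, b5=1, b6=0, b7=0, b9=1, b10=0, b11=0, b12=0, b13=1, b14=0, b15=1, b17=0, b18=0, b19=0, b20=0, b21=1, b22=0, b23=0, b24=1, b25=0, b26=0, b27=0, b28=0, b29=0, b30=1, b31=1.
p1 = XOR of data positions {3,5,7,9,11,13,15,17,19,21,23,25,27,29,31} = 0⊕1⊕0⊕1⊕0⊕1⊕1⊕0⊕0⊕1⊕0⊕0⊕0⊕0⊕1 = 0
p2 = XOR of data positions {3,6,7,10,11,14,15,18,19,22,23,26,27,30,31} = 0⊕0⊕0⊕0⊕0⊕0⊕1⊕0⊕0⊕0⊕0⊕0⊕0⊕1⊕1 = 1
p4 = XOR of data positions {5,6,7,12,13,14,15,20,21,22,23,28,29,30,31} = 1⊕0⊕0⊕0⊕1⊕0⊕1⊕0⊕1⊕0⊕0⊕0⊕0⊕1⊕1 = 0
p8 = XOR of data positions {9,10,11,12,13,14,15,24,25,26,27,28,29,30,31} = 1⊕0⊕0⊕0⊕1⊕0⊕1⊕1⊕0⊕0⊕0⊕0⊕0⊕1⊕1 = 0
p16 = XOR of data positions {17,18,19,20,21,22,23,24,25,26,27,28,29,30,31} = 0⊕0⊕0⊕0⊕1⊕0⊕0⊕1⊕0⊕0⊕0⊕0⊕0⊕1⊕1 = 0
Codeword b1..b31 = 0100100010001010000010010000011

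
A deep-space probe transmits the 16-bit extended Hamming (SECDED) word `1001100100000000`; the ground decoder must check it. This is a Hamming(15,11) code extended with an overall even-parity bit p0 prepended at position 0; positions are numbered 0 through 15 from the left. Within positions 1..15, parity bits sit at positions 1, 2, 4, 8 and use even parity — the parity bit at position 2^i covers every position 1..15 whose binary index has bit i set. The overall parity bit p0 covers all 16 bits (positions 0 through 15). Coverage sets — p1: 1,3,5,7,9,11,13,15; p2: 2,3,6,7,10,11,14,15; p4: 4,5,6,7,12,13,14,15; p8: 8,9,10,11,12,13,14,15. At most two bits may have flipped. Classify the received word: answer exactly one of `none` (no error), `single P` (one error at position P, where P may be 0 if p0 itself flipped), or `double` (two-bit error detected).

s1: b1⊕b3⊕b5⊕b7⊕b9⊕b11⊕b13⊕b15 = 0⊕1⊕0⊕1⊕0⊕0⊕0⊕0 = 0
s2: b2⊕b3⊕b6⊕b7⊕b10⊕b11⊕b14⊕b15 = 0⊕1⊕0⊕1⊕0⊕0⊕0⊕0 = 0
s4: b4⊕b5⊕b6⊕b7⊕b12⊕b13⊕b14⊕b15 = 1⊕0⊕0⊕1⊕0⊕0⊕0⊕0 = 0
s8: b8⊕b9⊕b10⊕b11⊕b12⊕b13⊕b14⊕b15 = 0⊕0⊕0⊕0⊕0⊕0⊕0⊕0 = 0
Syndrome (s8...s1) = 0000 → position 0 (no error).
Overall parity (XOR of all 16 bits, including p0): 1⊕0⊕0⊕1⊕1⊕0⊕0⊕1⊕0⊕0⊕0⊕0⊕0⊕0⊕0⊕0 = 0
Overall=0, syndrome position=0 → no error.

none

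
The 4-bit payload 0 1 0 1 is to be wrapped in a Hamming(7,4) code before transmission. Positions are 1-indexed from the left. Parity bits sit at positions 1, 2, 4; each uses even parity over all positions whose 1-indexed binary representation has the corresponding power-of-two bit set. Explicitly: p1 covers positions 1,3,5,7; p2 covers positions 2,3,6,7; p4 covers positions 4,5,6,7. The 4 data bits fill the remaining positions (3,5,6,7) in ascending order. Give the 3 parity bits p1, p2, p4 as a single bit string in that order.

010

Place data bits at non-power-of-two positions: b3=0, b5=1, b6=0, b7=1.
p1 = XOR of data positions {3,5,7} = 0⊕1⊕1 = 0
p2 = XOR of data positions {3,6,7} = 0⊕0⊕1 = 1
p4 = XOR of data positions {5,6,7} = 1⊕0⊕1 = 0
Parity bits p1,p2,p4 = 010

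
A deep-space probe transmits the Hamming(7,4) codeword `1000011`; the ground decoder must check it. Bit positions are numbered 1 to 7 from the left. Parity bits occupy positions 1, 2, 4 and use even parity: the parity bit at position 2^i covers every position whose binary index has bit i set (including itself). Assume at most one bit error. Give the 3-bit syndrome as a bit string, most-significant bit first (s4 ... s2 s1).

000

s1: b1⊕b3⊕b5⊕b7 = 1⊕0⊕0⊕1 = 0
s2: b2⊕b3⊕b6⊕b7 = 0⊕0⊕1⊕1 = 0
s4: b4⊕b5⊕b6⊕b7 = 0⊕0⊕1⊕1 = 0
Syndrome (s4...s1) = 000 → position 0 (no error).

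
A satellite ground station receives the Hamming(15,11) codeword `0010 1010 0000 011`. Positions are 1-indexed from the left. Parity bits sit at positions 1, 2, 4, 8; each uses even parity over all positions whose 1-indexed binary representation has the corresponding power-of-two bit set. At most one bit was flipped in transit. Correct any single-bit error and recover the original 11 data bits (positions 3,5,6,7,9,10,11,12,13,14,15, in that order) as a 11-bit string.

s1: b1⊕b3⊕b5⊕b7⊕b9⊕b11⊕b13⊕b15 = 0⊕1⊕1⊕1⊕0⊕0⊕0⊕1 = 0
s2: b2⊕b3⊕b6⊕b7⊕b10⊕b11⊕b14⊕b15 = 0⊕1⊕0⊕1⊕0⊕0⊕1⊕1 = 0
s4: b4⊕b5⊕b6⊕b7⊕b12⊕b13⊕b14⊕b15 = 0⊕1⊕0⊕1⊕0⊕0⊕1⊕1 = 0
s8: b8⊕b9⊕b10⊕b11⊕b12⊕b13⊕b14⊕b15 = 0⊕0⊕0⊕0⊕0⊕0⊕1⊕1 = 0
Syndrome (s8...s1) = 0000 → position 0 (no error).
No correction needed.
Data bits at positions 3,5,6,7,9,10,11,12,13,14,15: 11010000011

11010000011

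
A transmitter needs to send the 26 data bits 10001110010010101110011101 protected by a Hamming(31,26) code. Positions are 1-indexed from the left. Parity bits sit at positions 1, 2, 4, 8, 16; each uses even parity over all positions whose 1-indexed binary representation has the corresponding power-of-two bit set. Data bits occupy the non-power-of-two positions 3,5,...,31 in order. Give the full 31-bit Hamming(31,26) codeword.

Place data bits at non-power-of-two positions: b3=1, b5=0, b6=0, b7=0, b9=1, b10=1, b11=1, b12=0, b13=0, b14=1, b15=0, b17=0, b18=1, b19=0, b20=1, b21=0, b22=1, b23=1, b24=1, b25=0, b26=0, b27=1, b28=1, b29=1, b30=0, b31=1.
p1 = XOR of data positions {3,5,7,9,11,13,15,17,19,21,23,25,27,29,31} = 1⊕0⊕0⊕1⊕1⊕0⊕0⊕0⊕0⊕0⊕1⊕0⊕1⊕1⊕1 = 1
p2 = XOR of data positions {3,6,7,10,11,14,15,18,19,22,23,26,27,30,31} = 1⊕0⊕0⊕1⊕1⊕1⊕0⊕1⊕0⊕1⊕1⊕0⊕1⊕0⊕1 = 1
p4 = XOR of data positions {5,6,7,12,13,14,15,20,21,22,23,28,29,30,31} = 0⊕0⊕0⊕0⊕0⊕1⊕0⊕1⊕0⊕1⊕1⊕1⊕1⊕0⊕1 = 1
p8 = XOR of data positions {9,10,11,12,13,14,15,24,25,26,27,28,29,30,31} = 1⊕1⊕1⊕0⊕0⊕1⊕0⊕1⊕0⊕0⊕1⊕1⊕1⊕0⊕1 = 1
p16 = XOR of data positions {17,18,19,20,21,22,23,24,25,26,27,28,29,30,31} = 0⊕1⊕0⊕1⊕0⊕1⊕1⊕1⊕0⊕0⊕1⊕1⊕1⊕0⊕1 = 1
Codeword b1..b31 = 1111000111100101010101110011101

1111000111100101010101110011101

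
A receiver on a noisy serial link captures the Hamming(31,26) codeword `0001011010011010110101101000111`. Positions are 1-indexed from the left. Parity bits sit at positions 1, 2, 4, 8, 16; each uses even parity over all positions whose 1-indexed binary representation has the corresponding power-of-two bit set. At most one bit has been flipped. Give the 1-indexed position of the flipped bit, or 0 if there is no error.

17

s1: b1⊕b3⊕b5⊕b7⊕b9⊕b11⊕b13⊕b15⊕b17⊕b19⊕b21⊕b23⊕b25⊕b27⊕b29⊕b31 = 0⊕0⊕0⊕1⊕1⊕0⊕1⊕1⊕1⊕0⊕0⊕1⊕1⊕0⊕1⊕1 = 1
s2: b2⊕b3⊕b6⊕b7⊕b10⊕b11⊕b14⊕b15⊕b18⊕b19⊕b22⊕b23⊕b26⊕b27⊕b30⊕b31 = 0⊕0⊕1⊕1⊕0⊕0⊕0⊕1⊕1⊕0⊕1⊕1⊕0⊕0⊕1⊕1 = 0
s4: b4⊕b5⊕b6⊕b7⊕b12⊕b13⊕b14⊕b15⊕b20⊕b21⊕b22⊕b23⊕b28⊕b29⊕b30⊕b31 = 1⊕0⊕1⊕1⊕1⊕1⊕0⊕1⊕1⊕0⊕1⊕1⊕0⊕1⊕1⊕1 = 0
s8: b8⊕b9⊕b10⊕b11⊕b12⊕b13⊕b14⊕b15⊕b24⊕b25⊕b26⊕b27⊕b28⊕b29⊕b30⊕b31 = 0⊕1⊕0⊕0⊕1⊕1⊕0⊕1⊕0⊕1⊕0⊕0⊕0⊕1⊕1⊕1 = 0
s16: b16⊕b17⊕b18⊕b19⊕b20⊕b21⊕b22⊕b23⊕b24⊕b25⊕b26⊕b27⊕b28⊕b29⊕b30⊕b31 = 0⊕1⊕1⊕0⊕1⊕0⊕1⊕1⊕0⊕1⊕0⊕0⊕0⊕1⊕1⊕1 = 1
Syndrome (s16...s1) = 10001 → position 17.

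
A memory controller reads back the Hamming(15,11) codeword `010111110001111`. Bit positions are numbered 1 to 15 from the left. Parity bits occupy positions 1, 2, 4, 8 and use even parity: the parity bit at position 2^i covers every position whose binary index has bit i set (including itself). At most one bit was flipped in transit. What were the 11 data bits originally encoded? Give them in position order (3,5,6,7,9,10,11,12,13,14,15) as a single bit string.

s1: b1⊕b3⊕b5⊕b7⊕b9⊕b11⊕b13⊕b15 = 0⊕0⊕1⊕1⊕0⊕0⊕1⊕1 = 0
s2: b2⊕b3⊕b6⊕b7⊕b10⊕b11⊕b14⊕b15 = 1⊕0⊕1⊕1⊕0⊕0⊕1⊕1 = 1
s4: b4⊕b5⊕b6⊕b7⊕b12⊕b13⊕b14⊕b15 = 1⊕1⊕1⊕1⊕1⊕1⊕1⊕1 = 0
s8: b8⊕b9⊕b10⊕b11⊕b12⊕b13⊕b14⊕b15 = 1⊕0⊕0⊕0⊕1⊕1⊕1⊕1 = 1
Syndrome (s8...s1) = 1010 → position 10.
Flip bit 10: corrected codeword = 010111110101111
Data bits at positions 3,5,6,7,9,10,11,12,13,14,15: 01110101111

01110101111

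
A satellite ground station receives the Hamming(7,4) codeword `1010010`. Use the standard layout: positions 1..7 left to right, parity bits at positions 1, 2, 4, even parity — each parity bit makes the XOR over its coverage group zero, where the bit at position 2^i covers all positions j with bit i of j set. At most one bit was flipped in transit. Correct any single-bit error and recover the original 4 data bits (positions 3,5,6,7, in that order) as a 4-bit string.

1010

s1: b1⊕b3⊕b5⊕b7 = 1⊕1⊕0⊕0 = 0
s2: b2⊕b3⊕b6⊕b7 = 0⊕1⊕1⊕0 = 0
s4: b4⊕b5⊕b6⊕b7 = 0⊕0⊕1⊕0 = 1
Syndrome (s4...s1) = 100 → position 4.
Flip bit 4: corrected codeword = 1011010
Data bits at positions 3,5,6,7: 1010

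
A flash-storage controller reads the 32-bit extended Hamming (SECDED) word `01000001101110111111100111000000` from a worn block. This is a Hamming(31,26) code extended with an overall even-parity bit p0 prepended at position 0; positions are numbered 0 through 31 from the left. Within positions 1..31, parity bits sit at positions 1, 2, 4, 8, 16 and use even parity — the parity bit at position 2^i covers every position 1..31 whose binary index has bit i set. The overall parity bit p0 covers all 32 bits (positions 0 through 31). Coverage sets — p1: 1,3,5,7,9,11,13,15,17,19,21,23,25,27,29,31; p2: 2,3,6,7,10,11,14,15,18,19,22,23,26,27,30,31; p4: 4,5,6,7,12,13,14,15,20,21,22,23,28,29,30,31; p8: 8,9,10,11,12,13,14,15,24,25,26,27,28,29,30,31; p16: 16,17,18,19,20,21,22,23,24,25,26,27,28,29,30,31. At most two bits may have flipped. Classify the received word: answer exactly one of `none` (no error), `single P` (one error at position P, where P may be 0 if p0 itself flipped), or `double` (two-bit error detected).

none

s1: b1⊕b3⊕b5⊕b7⊕b9⊕b11⊕b13⊕b15⊕b17⊕b19⊕b21⊕b23⊕b25⊕b27⊕b29⊕b31 = 1⊕0⊕0⊕1⊕0⊕1⊕0⊕1⊕1⊕1⊕0⊕1⊕1⊕0⊕0⊕0 = 0
s2: b2⊕b3⊕b6⊕b7⊕b10⊕b11⊕b14⊕b15⊕b18⊕b19⊕b22⊕b23⊕b26⊕b27⊕b30⊕b31 = 0⊕0⊕0⊕1⊕1⊕1⊕1⊕1⊕1⊕1⊕0⊕1⊕0⊕0⊕0⊕0 = 0
s4: b4⊕b5⊕b6⊕b7⊕b12⊕b13⊕b14⊕b15⊕b20⊕b21⊕b22⊕b23⊕b28⊕b29⊕b30⊕b31 = 0⊕0⊕0⊕1⊕1⊕0⊕1⊕1⊕1⊕0⊕0⊕1⊕0⊕0⊕0⊕0 = 0
s8: b8⊕b9⊕b10⊕b11⊕b12⊕b13⊕b14⊕b15⊕b24⊕b25⊕b26⊕b27⊕b28⊕b29⊕b30⊕b31 = 1⊕0⊕1⊕1⊕1⊕0⊕1⊕1⊕1⊕1⊕0⊕0⊕0⊕0⊕0⊕0 = 0
s16: b16⊕b17⊕b18⊕b19⊕b20⊕b21⊕b22⊕b23⊕b24⊕b25⊕b26⊕b27⊕b28⊕b29⊕b30⊕b31 = 1⊕1⊕1⊕1⊕1⊕0⊕0⊕1⊕1⊕1⊕0⊕0⊕0⊕0⊕0⊕0 = 0
Syndrome (s16...s1) = 00000 → position 0 (no error).
Overall parity (XOR of all 32 bits, including p0): 0⊕1⊕0⊕0⊕0⊕0⊕0⊕1⊕1⊕0⊕1⊕1⊕1⊕0⊕1⊕1⊕1⊕1⊕1⊕1⊕1⊕0⊕0⊕1⊕1⊕1⊕0⊕0⊕0⊕0⊕0⊕0 = 0
Overall=0, syndrome position=0 → no error.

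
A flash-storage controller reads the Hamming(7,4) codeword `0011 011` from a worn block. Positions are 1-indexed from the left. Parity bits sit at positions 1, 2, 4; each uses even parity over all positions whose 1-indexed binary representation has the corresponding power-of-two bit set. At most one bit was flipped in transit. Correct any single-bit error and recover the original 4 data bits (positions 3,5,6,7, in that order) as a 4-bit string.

s1: b1⊕b3⊕b5⊕b7 = 0⊕1⊕0⊕1 = 0
s2: b2⊕b3⊕b6⊕b7 = 0⊕1⊕1⊕1 = 1
s4: b4⊕b5⊕b6⊕b7 = 1⊕0⊕1⊕1 = 1
Syndrome (s4...s1) = 110 → position 6.
Flip bit 6: corrected codeword = 0011001
Data bits at positions 3,5,6,7: 1001

1001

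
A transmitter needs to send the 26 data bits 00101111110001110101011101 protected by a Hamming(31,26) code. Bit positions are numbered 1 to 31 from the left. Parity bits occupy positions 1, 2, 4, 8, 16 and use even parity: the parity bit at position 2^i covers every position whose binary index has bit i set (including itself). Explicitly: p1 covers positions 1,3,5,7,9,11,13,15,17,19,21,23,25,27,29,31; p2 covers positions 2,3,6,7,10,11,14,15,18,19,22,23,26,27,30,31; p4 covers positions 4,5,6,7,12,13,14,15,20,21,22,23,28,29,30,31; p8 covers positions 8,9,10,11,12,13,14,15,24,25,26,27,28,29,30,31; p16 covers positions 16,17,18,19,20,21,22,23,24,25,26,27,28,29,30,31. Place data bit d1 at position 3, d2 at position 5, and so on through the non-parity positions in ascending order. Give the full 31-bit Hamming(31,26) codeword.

Place data bits at non-power-of-two positions: b3=0, b5=0, b6=1, b7=0, b9=1, b10=1, b11=1, b12=1, b13=1, b14=1, b15=0, b17=0, b18=0, b19=1, b20=1, b21=1, b22=0, b23=1, b24=0, b25=1, b26=0, b27=1, b28=1, b29=1, b30=0, b31=1.
p1 = XOR of data positions {3,5,7,9,11,13,15,17,19,21,23,25,27,29,31} = 0⊕0⊕0⊕1⊕1⊕1⊕0⊕0⊕1⊕1⊕1⊕1⊕1⊕1⊕1 = 0
p2 = XOR of data positions {3,6,7,10,11,14,15,18,19,22,23,26,27,30,31} = 0⊕1⊕0⊕1⊕1⊕1⊕0⊕0⊕1⊕0⊕1⊕0⊕1⊕0⊕1 = 0
p4 = XOR of data positions {5,6,7,12,13,14,15,20,21,22,23,28,29,30,31} = 0⊕1⊕0⊕1⊕1⊕1⊕0⊕1⊕1⊕0⊕1⊕1⊕1⊕0⊕1 = 0
p8 = XOR of data positions {9,10,11,12,13,14,15,24,25,26,27,28,29,30,31} = 1⊕1⊕1⊕1⊕1⊕1⊕0⊕0⊕1⊕0⊕1⊕1⊕1⊕0⊕1 = 1
p16 = XOR of data positions {17,18,19,20,21,22,23,24,25,26,27,28,29,30,31} = 0⊕0⊕1⊕1⊕1⊕0⊕1⊕0⊕1⊕0⊕1⊕1⊕1⊕0⊕1 = 1
Codeword b1..b31 = 0000010111111101001110101011101

0000010111111101001110101011101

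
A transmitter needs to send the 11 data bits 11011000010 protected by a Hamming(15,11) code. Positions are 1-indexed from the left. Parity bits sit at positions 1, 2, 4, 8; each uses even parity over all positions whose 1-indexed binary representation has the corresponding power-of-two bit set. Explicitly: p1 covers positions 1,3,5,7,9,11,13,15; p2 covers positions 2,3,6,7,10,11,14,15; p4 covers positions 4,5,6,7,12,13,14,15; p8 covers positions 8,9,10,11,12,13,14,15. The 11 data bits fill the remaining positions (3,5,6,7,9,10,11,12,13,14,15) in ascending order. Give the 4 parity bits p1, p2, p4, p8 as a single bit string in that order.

Place data bits at non-power-of-two positions: b3=1, b5=1, b6=0, b7=1, b9=1, b10=0, b11=0, b12=0, b13=0, b14=1, b15=0.
p1 = XOR of data positions {3,5,7,9,11,13,15} = 1⊕1⊕1⊕1⊕0⊕0⊕0 = 0
p2 = XOR of data positions {3,6,7,10,11,14,15} = 1⊕0⊕1⊕0⊕0⊕1⊕0 = 1
p4 = XOR of data positions {5,6,7,12,13,14,15} = 1⊕0⊕1⊕0⊕0⊕1⊕0 = 1
p8 = XOR of data positions {9,10,11,12,13,14,15} = 1⊕0⊕0⊕0⊕0⊕1⊕0 = 0
Parity bits p1,p2,p4,p8 = 0110

0110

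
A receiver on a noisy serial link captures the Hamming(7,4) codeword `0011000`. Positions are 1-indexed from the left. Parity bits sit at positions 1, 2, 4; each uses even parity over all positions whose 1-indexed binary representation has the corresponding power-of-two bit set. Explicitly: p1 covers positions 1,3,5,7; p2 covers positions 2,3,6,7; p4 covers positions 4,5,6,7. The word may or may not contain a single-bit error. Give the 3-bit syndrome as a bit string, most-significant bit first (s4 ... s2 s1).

s1: b1⊕b3⊕b5⊕b7 = 0⊕1⊕0⊕0 = 1
s2: b2⊕b3⊕b6⊕b7 = 0⊕1⊕0⊕0 = 1
s4: b4⊕b5⊕b6⊕b7 = 1⊕0⊕0⊕0 = 1
Syndrome (s4...s1) = 111 → position 7.

111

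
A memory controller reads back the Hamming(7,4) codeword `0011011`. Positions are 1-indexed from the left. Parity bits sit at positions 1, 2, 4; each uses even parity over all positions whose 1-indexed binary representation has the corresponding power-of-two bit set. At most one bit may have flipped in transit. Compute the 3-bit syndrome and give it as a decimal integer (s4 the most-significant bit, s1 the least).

6

s1: b1⊕b3⊕b5⊕b7 = 0⊕1⊕0⊕1 = 0
s2: b2⊕b3⊕b6⊕b7 = 0⊕1⊕1⊕1 = 1
s4: b4⊕b5⊕b6⊕b7 = 1⊕0⊕1⊕1 = 1
Syndrome (s4...s1) = 110 → position 6.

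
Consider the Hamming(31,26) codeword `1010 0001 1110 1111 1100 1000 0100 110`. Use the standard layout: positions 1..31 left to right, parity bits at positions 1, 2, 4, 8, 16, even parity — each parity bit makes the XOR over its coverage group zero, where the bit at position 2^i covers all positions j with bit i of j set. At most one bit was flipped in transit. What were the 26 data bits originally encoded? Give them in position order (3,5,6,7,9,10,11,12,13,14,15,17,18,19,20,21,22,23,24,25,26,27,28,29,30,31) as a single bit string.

10001110111010010000100110

s1: b1⊕b3⊕b5⊕b7⊕b9⊕b11⊕b13⊕b15⊕b17⊕b19⊕b21⊕b23⊕b25⊕b27⊕b29⊕b31 = 1⊕1⊕0⊕0⊕1⊕1⊕1⊕1⊕1⊕0⊕1⊕0⊕0⊕0⊕1⊕0 = 1
s2: b2⊕b3⊕b6⊕b7⊕b10⊕b11⊕b14⊕b15⊕b18⊕b19⊕b22⊕b23⊕b26⊕b27⊕b30⊕b31 = 0⊕1⊕0⊕0⊕1⊕1⊕1⊕1⊕1⊕0⊕0⊕0⊕1⊕0⊕1⊕0 = 0
s4: b4⊕b5⊕b6⊕b7⊕b12⊕b13⊕b14⊕b15⊕b20⊕b21⊕b22⊕b23⊕b28⊕b29⊕b30⊕b31 = 0⊕0⊕0⊕0⊕0⊕1⊕1⊕1⊕0⊕1⊕0⊕0⊕0⊕1⊕1⊕0 = 0
s8: b8⊕b9⊕b10⊕b11⊕b12⊕b13⊕b14⊕b15⊕b24⊕b25⊕b26⊕b27⊕b28⊕b29⊕b30⊕b31 = 1⊕1⊕1⊕1⊕0⊕1⊕1⊕1⊕0⊕0⊕1⊕0⊕0⊕1⊕1⊕0 = 0
s16: b16⊕b17⊕b18⊕b19⊕b20⊕b21⊕b22⊕b23⊕b24⊕b25⊕b26⊕b27⊕b28⊕b29⊕b30⊕b31 = 1⊕1⊕1⊕0⊕0⊕1⊕0⊕0⊕0⊕0⊕1⊕0⊕0⊕1⊕1⊕0 = 1
Syndrome (s16...s1) = 10001 → position 17.
Flip bit 17: corrected codeword = 1010000111101111010010000100110
Data bits at positions 3,5,6,7,9,10,11,12,13,14,15,17,18,19,20,21,22,23,24,25,26,27,28,29,30,31: 10001110111010010000100110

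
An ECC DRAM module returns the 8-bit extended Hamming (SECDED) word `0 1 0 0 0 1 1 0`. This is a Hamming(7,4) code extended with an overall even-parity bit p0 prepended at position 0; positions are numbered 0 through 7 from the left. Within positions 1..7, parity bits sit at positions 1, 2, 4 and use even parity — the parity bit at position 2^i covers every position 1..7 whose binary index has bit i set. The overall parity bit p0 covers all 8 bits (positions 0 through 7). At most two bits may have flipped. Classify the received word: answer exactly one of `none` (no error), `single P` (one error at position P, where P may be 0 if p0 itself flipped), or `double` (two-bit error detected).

s1: b1⊕b3⊕b5⊕b7 = 1⊕0⊕1⊕0 = 0
s2: b2⊕b3⊕b6⊕b7 = 0⊕0⊕1⊕0 = 1
s4: b4⊕b5⊕b6⊕b7 = 0⊕1⊕1⊕0 = 0
Syndrome (s4...s1) = 010 → position 2.
Overall parity (XOR of all 8 bits, including p0): 0⊕1⊕0⊕0⊕0⊕1⊕1⊕0 = 1
Overall=1, syndrome position=2 → single-bit error at position 2.

single 2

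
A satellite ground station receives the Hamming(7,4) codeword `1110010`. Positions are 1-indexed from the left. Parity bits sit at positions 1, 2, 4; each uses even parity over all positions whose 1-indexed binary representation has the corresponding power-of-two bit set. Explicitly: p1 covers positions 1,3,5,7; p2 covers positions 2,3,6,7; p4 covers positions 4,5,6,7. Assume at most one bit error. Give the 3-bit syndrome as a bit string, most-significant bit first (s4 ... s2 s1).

110

s1: b1⊕b3⊕b5⊕b7 = 1⊕1⊕0⊕0 = 0
s2: b2⊕b3⊕b6⊕b7 = 1⊕1⊕1⊕0 = 1
s4: b4⊕b5⊕b6⊕b7 = 0⊕0⊕1⊕0 = 1
Syndrome (s4...s1) = 110 → position 6.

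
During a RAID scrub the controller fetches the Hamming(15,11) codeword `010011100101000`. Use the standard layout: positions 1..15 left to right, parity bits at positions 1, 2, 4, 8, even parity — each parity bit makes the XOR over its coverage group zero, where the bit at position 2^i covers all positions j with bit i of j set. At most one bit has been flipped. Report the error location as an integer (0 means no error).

s1: b1⊕b3⊕b5⊕b7⊕b9⊕b11⊕b13⊕b15 = 0⊕0⊕1⊕1⊕0⊕0⊕0⊕0 = 0
s2: b2⊕b3⊕b6⊕b7⊕b10⊕b11⊕b14⊕b15 = 1⊕0⊕1⊕1⊕1⊕0⊕0⊕0 = 0
s4: b4⊕b5⊕b6⊕b7⊕b12⊕b13⊕b14⊕b15 = 0⊕1⊕1⊕1⊕1⊕0⊕0⊕0 = 0
s8: b8⊕b9⊕b10⊕b11⊕b12⊕b13⊕b14⊕b15 = 0⊕0⊕1⊕0⊕1⊕0⊕0⊕0 = 0
Syndrome (s8...s1) = 0000 → position 0 (no error).

0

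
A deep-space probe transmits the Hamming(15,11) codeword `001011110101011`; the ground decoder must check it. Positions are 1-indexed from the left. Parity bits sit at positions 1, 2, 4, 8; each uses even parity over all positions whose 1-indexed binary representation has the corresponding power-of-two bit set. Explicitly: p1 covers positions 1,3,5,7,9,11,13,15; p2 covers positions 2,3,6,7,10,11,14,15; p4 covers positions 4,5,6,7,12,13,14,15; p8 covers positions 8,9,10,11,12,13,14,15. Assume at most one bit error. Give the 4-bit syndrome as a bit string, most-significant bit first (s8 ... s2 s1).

1000

s1: b1⊕b3⊕b5⊕b7⊕b9⊕b11⊕b13⊕b15 = 0⊕1⊕1⊕1⊕0⊕0⊕0⊕1 = 0
s2: b2⊕b3⊕b6⊕b7⊕b10⊕b11⊕b14⊕b15 = 0⊕1⊕1⊕1⊕1⊕0⊕1⊕1 = 0
s4: b4⊕b5⊕b6⊕b7⊕b12⊕b13⊕b14⊕b15 = 0⊕1⊕1⊕1⊕1⊕0⊕1⊕1 = 0
s8: b8⊕b9⊕b10⊕b11⊕b12⊕b13⊕b14⊕b15 = 1⊕0⊕1⊕0⊕1⊕0⊕1⊕1 = 1
Syndrome (s8...s1) = 1000 → position 8.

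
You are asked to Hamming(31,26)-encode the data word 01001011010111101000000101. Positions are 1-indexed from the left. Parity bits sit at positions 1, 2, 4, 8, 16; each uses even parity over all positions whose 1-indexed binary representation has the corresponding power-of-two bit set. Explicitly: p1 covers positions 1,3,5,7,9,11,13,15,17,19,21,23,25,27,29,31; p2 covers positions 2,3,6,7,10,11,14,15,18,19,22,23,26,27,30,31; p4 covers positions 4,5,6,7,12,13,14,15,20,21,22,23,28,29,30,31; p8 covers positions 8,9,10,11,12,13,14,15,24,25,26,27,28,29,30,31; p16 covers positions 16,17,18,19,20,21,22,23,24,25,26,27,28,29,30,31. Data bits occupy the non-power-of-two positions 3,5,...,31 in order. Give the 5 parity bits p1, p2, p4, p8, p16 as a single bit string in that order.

Place data bits at non-power-of-two positions: b3=0, b5=1, b6=0, b7=0, b9=1, b10=0, b11=1, b12=1, b13=0, b14=1, b15=0, b17=1, b18=1, b19=1, b20=1, b21=0, b22=1, b23=0, b24=0, b25=0, b26=0, b27=0, b28=0, b29=1, b30=0, b31=1.
p1 = XOR of data positions {3,5,7,9,11,13,15,17,19,21,23,25,27,29,31} = 0⊕1⊕0⊕1⊕1⊕0⊕0⊕1⊕1⊕0⊕0⊕0⊕0⊕1⊕1 = 1
p2 = XOR of data positions {3,6,7,10,11,14,15,18,19,22,23,26,27,30,31} = 0⊕0⊕0⊕0⊕1⊕1⊕0⊕1⊕1⊕1⊕0⊕0⊕0⊕0⊕1 = 0
p4 = XOR of data positions {5,6,7,12,13,14,15,20,21,22,23,28,29,30,31} = 1⊕0⊕0⊕1⊕0⊕1⊕0⊕1⊕0⊕1⊕0⊕0⊕1⊕0⊕1 = 1
p8 = XOR of data positions {9,10,11,12,13,14,15,24,25,26,27,28,29,30,31} = 1⊕0⊕1⊕1⊕0⊕1⊕0⊕0⊕0⊕0⊕0⊕0⊕1⊕0⊕1 = 0
p16 = XOR of data positions {17,18,19,20,21,22,23,24,25,26,27,28,29,30,31} = 1⊕1⊕1⊕1⊕0⊕1⊕0⊕0⊕0⊕0⊕0⊕0⊕1⊕0⊕1 = 1
Parity bits p1,p2,p4,p8,p16 = 10101

10101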